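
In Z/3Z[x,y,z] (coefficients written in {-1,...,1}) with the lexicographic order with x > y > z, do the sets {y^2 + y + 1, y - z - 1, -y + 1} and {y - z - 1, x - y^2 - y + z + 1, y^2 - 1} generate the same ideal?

Two ideals are equal iff their reduced Gröbner bases coincide (the reduced basis is unique for a fixed ordering).
Buchberger on the first generating set:
f_1 = y^2 + y + 1, LT = y^2.
f_2 = y - z - 1, LT = y.
f_3 = -y + 1, LT = y.

S(f_1,f_2): lcm = y^2. S = yz - y + 1.
  leading term yz: subtract (z)·f_2 from yz - y + 1 → -y + z^2 + z + 1
  leading term y: subtract (-1)·f_2 from -y + z^2 + z + 1 → z^2
  leading term z^2: no divisor's leading term divides it; move z^2 to the remainder.
  remainder z^2 ≠ 0; add g_4 = z^2 to the basis.

S(f_1,f_3): lcm = y^2. S = -y + 1.
  leading term y: subtract (-1)·f_2 from -y + 1 → -z
  leading term z: no divisor's leading term divides it; move -z to the remainder.
  remainder -z ≠ 0; add g_5 = -z to the basis.

S(f_2,f_3): lcm = y. S = -z.
  leading term z: subtract (1)·g_5 from -z → 0
  remainder 0.

S(f_1,g_4): leading monomials are coprime, so the S-polynomial reduces to 0 (Buchberger's first criterion).
S(f_2,g_4): leading monomials are coprime, so the S-polynomial reduces to 0 (Buchberger's first criterion).
S(f_3,g_4): leading monomials are coprime, so the S-polynomial reduces to 0 (Buchberger's first criterion).
S(f_1,g_5): leading monomials are coprime, so the S-polynomial reduces to 0 (Buchberger's first criterion).
S(f_2,g_5): leading monomials are coprime, so the S-polynomial reduces to 0 (Buchberger's first criterion).
S(f_3,g_5): leading monomials are coprime, so the S-polynomial reduces to 0 (Buchberger's first criterion).
S(g_4,g_5): lcm = z^2. S = 0.
  remainder 0.

Every S-polynomial of the final basis reduces to 0, so we have a Gröbner basis.
Inter-reduce: drop elements whose leading term is divisible by another's, tail-reduce, and make monic.
Reduced Gröbner basis: {y - 1, z}.

Buchberger on the second generating set:
h_1 = y - z - 1, LT = y.
h_2 = x - y^2 - y + z + 1, LT = x.
h_3 = y^2 - 1, LT = y^2.

S(h_1,h_2): leading monomials are coprime, so the S-polynomial reduces to 0 (Buchberger's first criterion).
S(h_1,h_3): lcm = y^2. S = -yz - y + 1.
  leading term yz: subtract (-z)·h_1 from -yz - y + 1 → -y - z^2 - z + 1
  leading term y: subtract (-1)·h_1 from -y - z^2 - z + 1 → -z^2 + z
  leading term z^2: no divisor's leading term divides it; move -z^2 to the remainder.
  leading term z: no divisor's leading term divides it; move z to the remainder.
  remainder -z^2 + z ≠ 0; add k_4 = -z^2 + z to the basis.

S(h_2,h_3): leading monomials are coprime, so the S-polynomial reduces to 0 (Buchberger's first criterion).
S(h_1,k_4): leading monomials are coprime, so the S-polynomial reduces to 0 (Buchberger's first criterion).
S(h_2,k_4): leading monomials are coprime, so the S-polynomial reduces to 0 (Buchberger's first criterion).
S(h_3,k_4): leading monomials are coprime, so the S-polynomial reduces to 0 (Buchberger's first criterion).
Every S-polynomial of the final basis reduces to 0, so we have a Gröbner basis.
Inter-reduce: drop elements whose leading term is divisible by another's, tail-reduce, and make monic.
Reduced Gröbner basis: {x - 1, y - z - 1, z^2 - z}.

These differ, so the ideals are not equal.

No, the ideals differ.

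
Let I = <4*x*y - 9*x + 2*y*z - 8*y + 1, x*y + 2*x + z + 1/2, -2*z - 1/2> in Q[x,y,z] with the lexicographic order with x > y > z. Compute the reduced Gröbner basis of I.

G = {x + 1/2*y, y**2 + 2*y - 1/2, z + 1/4}

f_1 = 4*x*y - 9*x + 2*y*z - 8*y + 1, LT = x*y.
f_2 = x*y + 2*x + z + 1/2, LT = x*y.
f_3 = -2*z - 1/2, LT = z.

S(f_1,f_2): lcm = x*y. S = -17/4*x + 1/2*y*z - 2*y - z - 1/4.
  leading term x: no divisor's leading term divides it; move -17/4*x to the remainder.
  leading term y*z: subtract (-1/4*y)·f_3 from 1/2*y*z - 2*y - z - 1/4 → -17/8*y - z - 1/4
  leading term y: no divisor's leading term divides it; move -17/8*y to the remainder.
  leading term z: subtract (1/2)·f_3 from -z - 1/4 → 0
  remainder -17/4*x - 17/8*y ≠ 0; add g_4 = -17/4*x - 17/8*y to the basis.

S(f_1,g_4): lcm = x*y. S = -9/4*x - 1/2*y**2 + 1/2*y*z - 2*y + 1/4.
  leading term x: subtract (9/17)·g_4 from -9/4*x - 1/2*y**2 + 1/2*y*z - 2*y + 1/4 → -1/2*y**2 + 1/2*y*z - 7/8*y + 1/4
  leading term y**2: no divisor's leading term divides it; move -1/2*y**2 to the remainder.
  leading term y*z: subtract (-1/4*y)·f_3 from 1/2*y*z - 7/8*y + 1/4 → -y + 1/4
  leading term y: no divisor's leading term divides it; move -y to the remainder.
  leading term 1: no divisor's leading term divides it; move 1/4 to the remainder.
  remainder -1/2*y**2 - y + 1/4 ≠ 0; add g_5 = -1/2*y**2 - y + 1/4 to the basis.

The other S-polynomials (S(f_1,f_3), S(f_2,f_3), S(f_2,g_4), S(f_3,g_4), S(f_1,g_5), S(f_2,g_5), S(f_3,g_5), S(g_4,g_5)) all reduce to 0 modulo the current basis, so we have a Gröbner basis.
Inter-reduce: drop elements whose leading term is divisible by another's, tail-reduce, and make monic.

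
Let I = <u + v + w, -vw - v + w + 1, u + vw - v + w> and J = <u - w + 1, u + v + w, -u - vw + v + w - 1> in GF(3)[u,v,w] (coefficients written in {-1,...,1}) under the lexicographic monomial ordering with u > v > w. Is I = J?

Equality of ideals is decidable: compute both reduced Gröbner bases (unique for the ordering) and check whether they agree.
Buchberger on the first generating set:
f_1 = u + v + w, LT = u.
f_2 = -vw - v + w + 1, LT = vw.
f_3 = u + vw - v + w, LT = u.

S(f_1,f_3): lcm = u. S = -vw - v.
  leading term vw: subtract (1)·f_2 from -vw - v → -w - 1
  leading term w: no divisor's leading term divides it; move -w to the remainder.
  leading term 1: no divisor's leading term divides it; move -1 to the remainder.
  remainder -w - 1 ≠ 0; add g_4 = -w - 1 to the basis.

The other S-polynomials (S(f_1,f_2), S(f_2,f_3), S(f_1,g_4), S(f_2,g_4), S(f_3,g_4)) all reduce to 0 modulo the current basis, so we have a Gröbner basis.
Inter-reduce: drop elements whose leading term is divisible by another's, tail-reduce, and make monic.
Reduced Gröbner basis: {u + v - 1, w + 1}.

Buchberger on the second generating set:
h_1 = u - w + 1, LT = u.
h_2 = u + v + w, LT = u.
h_3 = -u - vw + v + w - 1, LT = u.

S(h_1,h_2): lcm = u. S = -v + w + 1.
  leading term v: no divisor's leading term divides it; move -v to the remainder.
  leading term w: no divisor's leading term divides it; move w to the remainder.
  leading term 1: no divisor's leading term divides it; move 1 to the remainder.
  remainder -v + w + 1 ≠ 0; add k_4 = -v + w + 1 to the basis.

S(h_1,h_3): lcm = u. S = -vw + v.
  leading term vw: subtract (w)·k_4 from -vw + v → v - w^2 - w
  leading term v: subtract (-1)·k_4 from v - w^2 - w → -w^2 + 1
  leading term w^2: no divisor's leading term divides it; move -w^2 to the remainder.
  leading term 1: no divisor's leading term divides it; move 1 to the remainder.
  remainder -w^2 + 1 ≠ 0; add k_5 = -w^2 + 1 to the basis.

The other S-polynomials (S(h_2,h_3), S(h_1,k_4), S(h_2,k_4), S(h_3,k_4), S(h_1,k_5), S(h_2,k_5), S(h_3,k_5), S(k_4,k_5)) all reduce to 0 modulo the current basis, so we have a Gröbner basis.
Inter-reduce: drop elements whose leading term is divisible by another's, tail-reduce, and make monic.
Reduced Gröbner basis: {u - w + 1, v - w - 1, w^2 - 1}.

The bases are distinct; the ideals are different.

No, the ideals differ.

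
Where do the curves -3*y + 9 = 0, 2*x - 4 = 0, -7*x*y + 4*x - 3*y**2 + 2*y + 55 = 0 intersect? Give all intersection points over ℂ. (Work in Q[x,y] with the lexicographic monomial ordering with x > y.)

{(2, 3)}

Compute a lex Gröbner basis by Buchberger's algorithm.
f_1 = -3*y + 9, LT = y.
f_2 = 2*x - 4, LT = x.
f_3 = -7*x*y + 4*x - 3*y**2 + 2*y + 55, LT = x*y.

The S-polynomials (S(f_1,f_2), S(f_1,f_3), S(f_2,f_3)) all reduce to 0 modulo the current basis, so we have a Gröbner basis.
Inter-reduce: drop elements whose leading term is divisible by another's, tail-reduce, and make monic.
Reduced Gröbner basis: {x - 2, y - 3}.

The lex basis is triangular: the last element involves only y. Solving y - 3 = 0 gives y ∈ {3}; substituting each value into the earlier elements determines the remaining variables.
  y = 3: the earlier basis element becomes x - 2 = 0, giving x = 2 — point (2, 3).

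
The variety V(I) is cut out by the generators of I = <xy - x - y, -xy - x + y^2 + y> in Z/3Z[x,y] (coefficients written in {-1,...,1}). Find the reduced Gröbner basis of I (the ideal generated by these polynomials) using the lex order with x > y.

The reduced Gröbner basis is the canonical form of the ideal for this ordering.

f_1 = xy - x - y, LT = xy.
f_2 = -xy - x + y^2 + y, LT = xy.

S(f_1,f_2): lcm = xy. S = x + y^2.
  leading term x: no divisor's leading term divides it; move x to the remainder.
  leading term y^2: no divisor's leading term divides it; move y^2 to the remainder.
  remainder x + y^2 ≠ 0; add g_3 = x + y^2 to the basis.

S(f_1,g_3): lcm = xy. S = -x - y^3 - y.
  leading term x: subtract (-1)·g_3 from -x - y^3 - y → -y^3 + y^2 - y
  leading term y^3: no divisor's leading term divides it; move -y^3 to the remainder.
  leading term y^2: no divisor's leading term divides it; move y^2 to the remainder.
  leading term y: no divisor's leading term divides it; move -y to the remainder.
  remainder -y^3 + y^2 - y ≠ 0; add g_4 = -y^3 + y^2 - y to the basis.

The other S-polynomials (S(f_2,g_3), S(f_1,g_4), S(f_2,g_4), S(g_3,g_4)) all reduce to 0 modulo the current basis, so we have a Gröbner basis.
Inter-reduce: drop elements whose leading term is divisible by another's, tail-reduce, and make monic.

G = {x + y^2, y^3 - y^2 + y}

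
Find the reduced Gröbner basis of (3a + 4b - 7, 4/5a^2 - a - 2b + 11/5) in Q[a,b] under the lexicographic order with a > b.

G = {a + 4/3b - 7/3, b^2 - 127/32b + 95/32}

f_1 = 3a + 4b - 7, LT = a.
f_2 = 4/5a^2 - a - 2b + 11/5, LT = a^2.

S(f_1,f_2): lcm = a^2. S = 4/3ab - 13/12a + 5/2b - 11/4.
  reduce S modulo (f_1, f_2):
  remainder -16/9b^2 + 127/18b - 95/18 ≠ 0; add g_3 = -16/9b^2 + 127/18b - 95/18 to the basis.

The other S-polynomials (S(f_1,g_3), S(f_2,g_3)) all reduce to 0 modulo the current basis, so we have a Gröbner basis.
Inter-reduce: drop elements whose leading term is divisible by another's, tail-reduce, and make monic.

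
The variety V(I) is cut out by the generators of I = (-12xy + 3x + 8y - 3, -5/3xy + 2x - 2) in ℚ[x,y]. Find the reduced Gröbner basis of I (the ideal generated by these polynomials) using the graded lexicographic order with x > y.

f_1 = -12xy + 3x + 8y - 3, LT = xy.
f_2 = -5/3xy + 2x - 2, LT = xy.

S(f_1,f_2): lcm = xy. S = 19/20x - ⅔y - 19/20.
  reduce S modulo (f_1, f_2):
  remainder 19/20x - ⅔y - 19/20 ≠ 0; add g_3 = 19/20x - ⅔y - 19/20 to the basis.

S(f_1,g_3): lcm = xy. S = 40/57y² - ¼x + ⅓y + ¼.
  reduce S modulo (f_1, f_2, g_3):
  remainder 40/57y² + 3/19y ≠ 0; add g_4 = 40/57y² + 3/19y to the basis.

The other S-polynomials (S(f_2,g_3), S(f_1,g_4), S(f_2,g_4), S(g_3,g_4)) all reduce to 0 modulo the current basis, so we have a Gröbner basis.
Inter-reduce: drop elements whose leading term is divisible by another's, tail-reduce, and make monic.

G = {y² + 9/40y, x - 40/57y - 1}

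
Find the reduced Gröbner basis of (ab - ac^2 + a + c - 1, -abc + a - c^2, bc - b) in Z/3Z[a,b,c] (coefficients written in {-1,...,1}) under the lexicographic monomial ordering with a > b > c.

G = {a - c^4 + c - 1, b - c^4 + c^2 + c - 1, c^5 - c^4 - c^3 - c - 1}

f_1 = ab - ac^2 + a + c - 1, LT = ab.
f_2 = -abc + a - c^2, LT = abc.
f_3 = bc - b, LT = bc.

S(f_1,f_2): lcm = abc. S = -ac^3 + ac + a - c.
  reduce S modulo (f_1, f_2, f_3):
  remainder -ac^3 + ac + a - c ≠ 0; add g_4 = -ac^3 + ac + a - c to the basis.

S(f_1,f_3): lcm = abc. S = ab - ac^3 + ac + c^2 - c.
  reduce S modulo (f_1, f_2, f_3, g_4):
  remainder ac^2 + a + c^2 - c + 1 ≠ 0; add g_5 = ac^2 + a + c^2 - c + 1 to the basis.

S(f_1,g_4): lcm = abc^3. S = abc + ab - ac^5 + ac^3 - bc + c^4 - c^3.
  reduce S modulo (f_1, f_2, f_3, g_4, g_5):
  remainder -b + c^4 - c^2 - c + 1 ≠ 0; add g_6 = -b + c^4 - c^2 - c + 1 to the basis.

S(f_3,g_4): lcm = abc^3. S = -abc^2 + abc + ab - bc.
  reduce S modulo (f_1, f_2, f_3, g_4, g_5, g_6):
  remainder -ac - a - c^4 + c^3 - c^2 + c - 1 ≠ 0; add g_7 = -ac - a - c^4 + c^3 - c^2 + c - 1 to the basis.

S(f_3,g_5): lcm = abc^2. S = -abc - ab - bc^2 + bc - b.
  reduce S modulo (f_1, f_2, f_3, g_4, g_5, g_6, g_7):
  remainder a - c^4 + c - 1 ≠ 0; add g_8 = a - c^4 + c - 1 to the basis.

S(f_3,g_6): lcm = bc. S = -b + c^5 - c^3 - c^2 + c.
  reduce S modulo (f_1, f_2, f_3, g_4, g_5, g_6, g_7, g_8):
  remainder c^5 - c^4 - c^3 - c - 1 ≠ 0; add g_9 = c^5 - c^4 - c^3 - c - 1 to the basis.

The other S-polynomials (S(f_2,f_3), S(f_2,g_4), S(f_1,g_5), S(f_2,g_5), S(g_4,g_5), S(f_1,g_6), S(f_2,g_6), S(g_4,g_6), S(g_5,g_6), S(f_1,g_7), S(f_2,g_7), S(f_3,g_7), S(g_4,g_7), S(g_5,g_7), S(g_6,g_7), S(f_1,g_8), S(f_2,g_8), S(f_3,g_8), S(g_4,g_8), S(g_5,g_8), S(g_6,g_8), S(g_7,g_8), S(f_1,g_9), S(f_2,g_9), S(f_3,g_9), S(g_4,g_9), S(g_5,g_9), S(g_6,g_9), S(g_7,g_9), S(g_8,g_9)) all reduce to 0 modulo the current basis, so we have a Gröbner basis.
Inter-reduce: drop elements whose leading term is divisible by another's, tail-reduce, and make monic.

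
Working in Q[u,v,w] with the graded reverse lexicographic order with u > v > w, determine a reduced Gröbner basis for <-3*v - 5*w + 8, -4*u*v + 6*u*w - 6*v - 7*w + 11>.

G = {u*w - 16/19*u + 9/38*w - 15/38, v + 5/3*w - 8/3}

f_1 = -3*v - 5*w + 8, LT = v.
f_2 = -4*u*v + 6*u*w - 6*v - 7*w + 11, LT = u*v.

S(f_1,f_2): lcm = u*v. S = 19/6*u*w - 8/3*u - 3/2*v - 7/4*w + 11/4.
  reduce S modulo (f_1, f_2):
  remainder 19/6*u*w - 8/3*u + 3/4*w - 5/4 ≠ 0; add g_3 = 19/6*u*w - 8/3*u + 3/4*w - 5/4 to the basis.

The other S-polynomials (S(f_1,g_3), S(f_2,g_3)) all reduce to 0 modulo the current basis, so we have a Gröbner basis.
Inter-reduce: drop elements whose leading term is divisible by another's, tail-reduce, and make monic.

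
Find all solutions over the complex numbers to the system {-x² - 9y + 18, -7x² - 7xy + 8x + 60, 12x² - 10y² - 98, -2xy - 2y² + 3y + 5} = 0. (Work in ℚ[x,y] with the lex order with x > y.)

Compute a lex Gröbner basis by Buchberger's algorithm.
f_1 = -x² - 9y + 18, LT = x².
f_2 = -7x² - 7xy + 8x + 60, LT = x².
f_3 = 12x² - 10y² - 98, LT = x².
f_4 = -2xy - 2y² + 3y + 5, LT = xy.

S(f_1,f_2): lcm = x². S = -xy + 8/7x + 9y - 66/7.
  leading term xy: subtract (½)·f_4 from -xy + 8/7x + 9y - 66/7 → 8/7x + y² + 15/2y - 167/14
  leading term x: no divisor's leading term divides it; move 8/7x to the remainder.
  leading term y²: no divisor's leading term divides it; move y² to the remainder.
  leading term y: no divisor's leading term divides it; move 15/2y to the remainder.
  leading term 1: no divisor's leading term divides it; move -167/14 to the remainder.
  remainder 8/7x + y² + 15/2y - 167/14 ≠ 0; add h_5 = 8/7x + y² + 15/2y - 167/14 to the basis.

S(f_1,f_3): lcm = x². S = ⅚y² + 9y - 59/6.
  leading term y²: no divisor's leading term divides it; move ⅚y² to the remainder.
  leading term y: no divisor's leading term divides it; move 9y to the remainder.
  leading term 1: no divisor's leading term divides it; move -59/6 to the remainder.
  remainder ⅚y² + 9y - 59/6 ≠ 0; add h_6 = ⅚y² + 9y - 59/6 to the basis.

S(f_1,f_4): lcm = x²y. S = -xy² + 3/2xy + 5/2x + 9y² - 18y.
  leading term xy²: subtract (½y)·f_4 from -xy² + 3/2xy + 5/2x + 9y² - 18y → 3/2xy + 5/2x + y³ + 15/2y² - 41/2y
  leading term xy: subtract (-¾)·f_4 from 3/2xy + 5/2x + y³ + 15/2y² - 41/2y → 5/2x + y³ + 6y² - 73/4y + 15/4
  leading term x: subtract (35/16)·h_5 from 5/2x + y³ + 6y² - 73/4y + 15/4 → y³ + 61/16y² - 1109/32y + 955/32
  leading term y³: subtract (6/5y)·h_6 from y³ + 61/16y² - 1109/32y + 955/32 → -559/80y² - 3657/160y + 955/32
  leading term y²: subtract (-1677/200)·h_6 from -559/80y² - 3657/160y + 955/32 → 42087/800y - 42087/800
  leading term y: no divisor's leading term divides it; move 42087/800y to the remainder.
  leading term 1: no divisor's leading term divides it; move -42087/800 to the remainder.
  remainder 42087/800y - 42087/800 ≠ 0; add h_7 = 42087/800y - 42087/800 to the basis.

The other S-polynomials (S(f_2,f_3), S(f_2,f_4), S(f_3,f_4), S(f_1,h_5), S(f_2,h_5), S(f_3,h_5), S(f_4,h_5), S(f_1,h_6), S(f_2,h_6), S(f_3,h_6), S(f_4,h_6), S(h_5,h_6), S(f_1,h_7), S(f_2,h_7), S(f_3,h_7), S(f_4,h_7), S(h_5,h_7), S(h_6,h_7)) all reduce to 0 modulo the current basis, so we have a Gröbner basis.
Inter-reduce: drop elements whose leading term is divisible by another's, tail-reduce, and make monic.
Reduced Gröbner basis: {x - 3, y - 1}.

Elimination: the polynomial y - 1 lies in the elimination ideal for y, so y ∈ {1}. For each such y, the remaining basis elements (now univariate) give the rest of the solution.
  y = 1: the earlier basis element becomes x - 3 = 0, giving x = 3 — point (3, 1).
Check: every point annihilates each of the original generators.

{(3, 1)}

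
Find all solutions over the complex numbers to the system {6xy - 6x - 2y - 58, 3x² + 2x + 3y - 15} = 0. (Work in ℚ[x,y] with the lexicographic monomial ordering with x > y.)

{(-3, -2), (4/3 + sqrt(2)*I, 13/3 - 10*sqrt(2)*I/3), (4/3 - sqrt(2)*I, 13/3 + 10*sqrt(2)*I/3)}

Compute a lex Gröbner basis by Buchberger's algorithm.
f_1 = 6xy - 6x - 2y - 58, LT = xy.
f_2 = 3x² + 2x + 3y - 15, LT = x².

S(f_1,f_2): lcm = x²y. S = -x² - xy - 29/3x - y² + 5y.
  leading term x²: subtract (-⅓)·f_2 from -x² - xy - 29/3x - y² + 5y → -xy - 9x - y² + 6y - 5
  leading term xy: subtract (-⅙)·f_1 from -xy - 9x - y² + 6y - 5 → -10x - y² + 17/3y - 44/3
  leading term x: no divisor's leading term divides it; move -10x to the remainder.
  leading term y²: no divisor's leading term divides it; move -y² to the remainder.
  leading term y: no divisor's leading term divides it; move 17/3y to the remainder.
  leading term 1: no divisor's leading term divides it; move -44/3 to the remainder.
  remainder -10x - y² + 17/3y - 44/3 ≠ 0; add h_3 = -10x - y² + 17/3y - 44/3 to the basis.

S(f_1,h_3): lcm = xy. S = -x - 1/10y³ + 17/30y² - 9/5y - 29/3.
  leading term x: subtract (1/10)·h_3 from -x - 1/10y³ + 17/30y² - 9/5y - 29/3 → -1/10y³ + ⅔y² - 71/30y - 41/5
  leading term y³: no divisor's leading term divides it; move -1/10y³ to the remainder.
  leading term y²: no divisor's leading term divides it; move ⅔y² to the remainder.
  leading term y: no divisor's leading term divides it; move -71/30y to the remainder.
  leading term 1: no divisor's leading term divides it; move -41/5 to the remainder.
  remainder -1/10y³ + ⅔y² - 71/30y - 41/5 ≠ 0; add h_4 = -1/10y³ + ⅔y² - 71/30y - 41/5 to the basis.

The other S-polynomials (S(f_2,h_3), S(f_1,h_4), S(f_2,h_4), S(h_3,h_4)) all reduce to 0 modulo the current basis, so we have a Gröbner basis.
Inter-reduce: drop elements whose leading term is divisible by another's, tail-reduce, and make monic.
Reduced Gröbner basis: {x + 1/10y² - 17/30y + 22/15, y³ - 20/3y² + 71/3y + 82}.

Elimination: the polynomial y³ - 20/3y² + 71/3y + 82 lies in the elimination ideal for y, so y ∈ {-2, 13/3 - 10*sqrt(2)*I/3, 13/3 + 10*sqrt(2)*I/3}. For each such y, the remaining basis elements (now univariate) give the rest of the solution.
  y = -2: the earlier basis element becomes x + 3 = 0, giving x = -3 — point (-3, -2).
  y = 13/3 - 10*sqrt(2)*I/3: the earlier basis element becomes x - 4/3 - sqrt(2)*I = 0, giving x = 4/3 + sqrt(2)*I — point (4/3 + sqrt(2)*I, 13/3 - 10*sqrt(2)*I/3).
  y = 13/3 + 10*sqrt(2)*I/3: the earlier basis element becomes x - 4/3 + sqrt(2)*I = 0, giving x = 4/3 - sqrt(2)*I — point (4/3 - sqrt(2)*I, 13/3 + 10*sqrt(2)*I/3).
Check: every point annihilates each of the original generators.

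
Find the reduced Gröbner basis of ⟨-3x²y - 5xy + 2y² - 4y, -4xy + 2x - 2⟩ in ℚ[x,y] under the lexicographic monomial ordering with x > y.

Buchberger's algorithm terminates because the ascending chain of leading-term ideals stabilizes.

f_1 = -3x²y - 5xy + 2y² - 4y, LT = x²y.
f_2 = -4xy + 2x - 2, LT = xy.

S(f_1,f_2): lcm = x²y. S = ½x² + 5/3xy - ½x - ⅔y² + 4/3y.
  reduce S modulo (f_1, f_2):
  remainder ½x² + ⅓x - ⅔y² + 4/3y - ⅚ ≠ 0; add g_3 = ½x² + ⅓x - ⅔y² + 4/3y - ⅚ to the basis.

S(f_1,g_3): lcm = x²y. S = xy + 4/3y³ - 10/3y² + 3y.
  reduce S modulo (f_1, f_2, g_3):
  remainder ½x + 4/3y³ - 10/3y² + 3y - ½ ≠ 0; add g_4 = ½x + 4/3y³ - 10/3y² + 3y - ½ to the basis.

S(f_2,g_4): lcm = xy. S = -½x - 8/3y⁴ + 20/3y³ - 6y² + y + ½.
  reduce S modulo (f_1, f_2, g_3, g_4):
  remainder -8/3y⁴ + 8y³ - 28/3y² + 4y ≠ 0; add g_5 = -8/3y⁴ + 8y³ - 28/3y² + 4y to the basis.

The other S-polynomials (S(f_2,g_3), S(f_1,g_4), S(g_3,g_4), S(f_1,g_5), S(f_2,g_5), S(g_3,g_5), S(g_4,g_5)) all reduce to 0 modulo the current basis, so we have a Gröbner basis.
Inter-reduce: drop elements whose leading term is divisible by another's, tail-reduce, and make monic.

G = {x + 8/3y³ - 20/3y² + 6y - 1, y⁴ - 3y³ + 7/2y² - 3/2y}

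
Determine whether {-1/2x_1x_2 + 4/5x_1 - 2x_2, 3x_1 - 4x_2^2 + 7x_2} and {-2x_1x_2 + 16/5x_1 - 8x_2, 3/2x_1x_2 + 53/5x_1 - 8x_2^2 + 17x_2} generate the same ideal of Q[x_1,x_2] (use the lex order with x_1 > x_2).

Equality of ideals is decidable: compute both reduced Gröbner bases (unique for the ordering) and check whether they agree.
Buchberger on the first generating set:
f_1 = -1/2x_1x_2 + 4/5x_1 - 2x_2, LT = x_1x_2.
f_2 = 3x_1 - 4x_2^2 + 7x_2, LT = x_1.

S(f_1,f_2): lcm = x_1x_2. S = -8/5x_1 + 4/3x_2^3 - 7/3x_2^2 + 4x_2.
  leading term x_1: subtract (-8/15)·f_2 from -8/5x_1 + 4/3x_2^3 - 7/3x_2^2 + 4x_2 → 4/3x_2^3 - 67/15x_2^2 + 116/15x_2
  leading term x_2^3: no divisor's leading term divides it; move 4/3x_2^3 to the remainder.
  leading term x_2^2: no divisor's leading term divides it; move -67/15x_2^2 to the remainder.
  leading term x_2: no divisor's leading term divides it; move 116/15x_2 to the remainder.
  remainder 4/3x_2^3 - 67/15x_2^2 + 116/15x_2 ≠ 0; add g_3 = 4/3x_2^3 - 67/15x_2^2 + 116/15x_2 to the basis.

The other S-polynomials (S(f_1,g_3), S(f_2,g_3)) all reduce to 0 modulo the current basis, so we have a Gröbner basis.
Inter-reduce: drop elements whose leading term is divisible by another's, tail-reduce, and make monic.
Reduced Gröbner basis: {x_1 - 4/3x_2^2 + 7/3x_2, x_2^3 - 67/20x_2^2 + 29/5x_2}.

Buchberger on the second generating set:
h_1 = -2x_1x_2 + 16/5x_1 - 8x_2, LT = x_1x_2.
h_2 = 3/2x_1x_2 + 53/5x_1 - 8x_2^2 + 17x_2, LT = x_1x_2.

S(h_1,h_2): lcm = x_1x_2. S = -26/3x_1 + 16/3x_2^2 - 22/3x_2.
  leading term x_1: no divisor's leading term divides it; move -26/3x_1 to the remainder.
  leading term x_2^2: no divisor's leading term divides it; move 16/3x_2^2 to the remainder.
  leading term x_2: no divisor's leading term divides it; move -22/3x_2 to the remainder.
  remainder -26/3x_1 + 16/3x_2^2 - 22/3x_2 ≠ 0; add k_3 = -26/3x_1 + 16/3x_2^2 - 22/3x_2 to the basis.

S(h_1,k_3): lcm = x_1x_2. S = -8/5x_1 + 8/13x_2^3 - 11/13x_2^2 + 4x_2.
  leading term x_1: subtract (12/65)·k_3 from -8/5x_1 + 8/13x_2^3 - 11/13x_2^2 + 4x_2 → 8/13x_2^3 - 119/65x_2^2 + 348/65x_2
  leading term x_2^3: no divisor's leading term divides it; move 8/13x_2^3 to the remainder.
  leading term x_2^2: no divisor's leading term divides it; move -119/65x_2^2 to the remainder.
  leading term x_2: no divisor's leading term divides it; move 348/65x_2 to the remainder.
  remainder 8/13x_2^3 - 119/65x_2^2 + 348/65x_2 ≠ 0; add k_4 = 8/13x_2^3 - 119/65x_2^2 + 348/65x_2 to the basis.

The other S-polynomials (S(h_2,k_3), S(h_1,k_4), S(h_2,k_4), S(k_3,k_4)) all reduce to 0 modulo the current basis, so we have a Gröbner basis.
Inter-reduce: drop elements whose leading term is divisible by another's, tail-reduce, and make monic.
Reduced Gröbner basis: {x_1 - 8/13x_2^2 + 11/13x_2, x_2^3 - 119/40x_2^2 + 87/10x_2}.

The bases are distinct; the ideals are different.

No, the ideals differ.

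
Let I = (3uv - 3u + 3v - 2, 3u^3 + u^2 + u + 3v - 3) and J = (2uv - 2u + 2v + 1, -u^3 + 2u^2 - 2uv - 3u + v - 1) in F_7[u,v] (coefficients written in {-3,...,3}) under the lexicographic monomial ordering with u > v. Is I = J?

No, the ideals differ.

Equality of ideals is decidable: compute both reduced Gröbner bases (unique for the ordering) and check whether they agree.
Buchberger on the first generating set:
f_1 = 3uv - 3u + 3v - 2, LT = uv.
f_2 = 3u^3 + u^2 + u + 3v - 3, LT = u^3.

S(f_1,f_2): lcm = u^3v. S = -u^3 + 3u^2v - 3u^2 + 2uv - v^2 + v.
  leading term u^3: subtract (2)·f_2 from -u^3 + 3u^2v - 3u^2 + 2uv - v^2 + v → 3u^2v + 2u^2 + 2uv - 2u - v^2 + 2v - 1
  leading term u^2v: subtract (u)·f_1 from 3u^2v + 2u^2 + 2uv - 2u - v^2 + 2v - 1 → -2u^2 - uv - v^2 + 2v - 1
  leading term u^2: no divisor's leading term divides it; move -2u^2 to the remainder.
  leading term uv: subtract (2)·f_1 from -uv - v^2 + 2v - 1 → -u - v^2 + 3v + 3
  leading term u: no divisor's leading term divides it; move -u to the remainder.
  leading term v^2: no divisor's leading term divides it; move -v^2 to the remainder.
  leading term v: no divisor's leading term divides it; move 3v to the remainder.
  leading term 1: no divisor's leading term divides it; move 3 to the remainder.
  remainder -2u^2 - u - v^2 + 3v + 3 ≠ 0; add g_3 = -2u^2 - u - v^2 + 3v + 3 to the basis.

S(f_1,g_3): lcm = u^2v. S = -u^2 - 3uv - 3u + 3v^3 - 2v^2 - 2v.
  leading term u^2: subtract (-3)·g_3 from -u^2 - 3uv - 3u + 3v^3 - 2v^2 - 2v → -3uv + u + 3v^3 + 2v^2 + 2
  leading term uv: subtract (-1)·f_1 from -3uv + u + 3v^3 + 2v^2 + 2 → -2u + 3v^3 + 2v^2 + 3v
  leading term u: no divisor's leading term divides it; move -2u to the remainder.
  leading term v^3: no divisor's leading term divides it; move 3v^3 to the remainder.
  leading term v^2: no divisor's leading term divides it; move 2v^2 to the remainder.
  leading term v: no divisor's leading term divides it; move 3v to the remainder.
  remainder -2u + 3v^3 + 2v^2 + 3v ≠ 0; add g_4 = -2u + 3v^3 + 2v^2 + 3v to the basis.

S(f_1,g_4): lcm = uv. S = -u - 2v^4 + v^3 - 2v^2 + v - 3.
  leading term u: subtract (-3)·g_4 from -u - 2v^4 + v^3 - 2v^2 + v - 3 → -2v^4 + 3v^3 - 3v^2 + 3v - 3
  leading term v^4: no divisor's leading term divides it; move -2v^4 to the remainder.
  leading term v^3: no divisor's leading term divides it; move 3v^3 to the remainder.
  leading term v^2: no divisor's leading term divides it; move -3v^2 to the remainder.
  leading term v: no divisor's leading term divides it; move 3v to the remainder.
  leading term 1: no divisor's leading term divides it; move -3 to the remainder.
  remainder -2v^4 + 3v^3 - 3v^2 + 3v - 3 ≠ 0; add g_5 = -2v^4 + 3v^3 - 3v^2 + 3v - 3 to the basis.

The other S-polynomials (S(f_2,g_3), S(f_2,g_4), S(g_3,g_4), S(f_1,g_5), S(f_2,g_5), S(g_3,g_5), S(g_4,g_5)) all reduce to 0 modulo the current basis, so we have a Gröbner basis.
Inter-reduce: drop elements whose leading term is divisible by another's, tail-reduce, and make monic.
Reduced Gröbner basis: {u + 2v^3 - v^2 + 2v, v^4 + 2v^3 - 2v^2 + 2v - 2}.

Buchberger on the second generating set:
h_1 = 2uv - 2u + 2v + 1, LT = uv.
h_2 = -u^3 + 2u^2 - 2uv - 3u + v - 1, LT = u^3.

S(h_1,h_2): lcm = u^3v. S = -u^3 + 3u^2v - 3u^2 - 2uv^2 - 3uv + v^2 - v.
  leading term u^3: subtract (1)·h_2 from -u^3 + 3u^2v - 3u^2 - 2uv^2 - 3uv + v^2 - v → 3u^2v + 2u^2 - 2uv^2 - uv + 3u + v^2 - 2v + 1
  leading term u^2v: subtract (-2u)·h_1 from 3u^2v + 2u^2 - 2uv^2 - uv + 3u + v^2 - 2v + 1 → -2u^2 - 2uv^2 + 3uv - 2u + v^2 - 2v + 1
  leading term u^2: no divisor's leading term divides it; move -2u^2 to the remainder.
  leading term uv^2: subtract (-v)·h_1 from -2uv^2 + 3uv - 2u + v^2 - 2v + 1 → uv - 2u + 3v^2 - v + 1
  leading term uv: subtract (-3)·h_1 from uv - 2u + 3v^2 - v + 1 → -u + 3v^2 - 2v - 3
  leading term u: no divisor's leading term divides it; move -u to the remainder.
  leading term v^2: no divisor's leading term divides it; move 3v^2 to the remainder.
  leading term v: no divisor's leading term divides it; move -2v to the remainder.
  leading term 1: no divisor's leading term divides it; move -3 to the remainder.
  remainder -2u^2 - u + 3v^2 - 2v - 3 ≠ 0; add k_3 = -2u^2 - u + 3v^2 - 2v - 3 to the basis.

S(h_1,k_3): lcm = u^2v. S = -u^2 - 3uv - 3u - 2v^3 - v^2 + 2v.
  leading term u^2: subtract (-3)·k_3 from -u^2 - 3uv - 3u - 2v^3 - v^2 + 2v → -3uv + u - 2v^3 + v^2 + 3v - 2
  leading term uv: subtract (2)·h_1 from -3uv + u - 2v^3 + v^2 + 3v - 2 → -2u - 2v^3 + v^2 - v + 3
  leading term u: no divisor's leading term divides it; move -2u to the remainder.
  leading term v^3: no divisor's leading term divides it; move -2v^3 to the remainder.
  leading term v^2: no divisor's leading term divides it; move v^2 to the remainder.
  leading term v: no divisor's leading term divides it; move -v to the remainder.
  leading term 1: no divisor's leading term divides it; move 3 to the remainder.
  remainder -2u - 2v^3 + v^2 - v + 3 ≠ 0; add k_4 = -2u - 2v^3 + v^2 - v + 3 to the basis.

S(h_1,k_4): lcm = uv. S = -u - v^4 - 3v^3 + 3v^2 - v - 3.
  leading term u: subtract (-3)·k_4 from -u - v^4 - 3v^3 + 3v^2 - v - 3 → -v^4 - 2v^3 - v^2 + 3v - 1
  leading term v^4: no divisor's leading term divides it; move -v^4 to the remainder.
  leading term v^3: no divisor's leading term divides it; move -2v^3 to the remainder.
  leading term v^2: no divisor's leading term divides it; move -v^2 to the remainder.
  leading term v: no divisor's leading term divides it; move 3v to the remainder.
  leading term 1: no divisor's leading term divides it; move -1 to the remainder.
  remainder -v^4 - 2v^3 - v^2 + 3v - 1 ≠ 0; add k_5 = -v^4 - 2v^3 - v^2 + 3v - 1 to the basis.

The other S-polynomials (S(h_2,k_3), S(h_2,k_4), S(k_3,k_4), S(h_1,k_5), S(h_2,k_5), S(k_3,k_5), S(k_4,k_5)) all reduce to 0 modulo the current basis, so we have a Gröbner basis.
Inter-reduce: drop elements whose leading term is divisible by another's, tail-reduce, and make monic.
Reduced Gröbner basis: {u + v^3 + 3v^2 - 3v + 2, v^4 + 2v^3 + v^2 - 3v + 1}.

Since the reduced bases disagree, the two ideals are not the same.
The choice of monomial ordering does not affect the verdict — as long as both bases are computed under the same ordering, their equality decides ideal equality.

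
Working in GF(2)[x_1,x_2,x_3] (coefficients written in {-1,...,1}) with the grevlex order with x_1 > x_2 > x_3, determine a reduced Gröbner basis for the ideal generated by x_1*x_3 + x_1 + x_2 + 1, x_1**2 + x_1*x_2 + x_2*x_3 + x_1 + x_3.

G = {x_2*x_3**2 + x_1*x_2 + x_2**2 + x_2*x_3 + x_3**2 + x_1 + x_3 + 1, x_1**2 + x_1*x_2 + x_2*x_3 + x_1 + x_3, x_1*x_3 + x_1 + x_2 + 1}

f_1 = x_1*x_3 + x_1 + x_2 + 1, LT = x_1*x_3.
f_2 = x_1**2 + x_1*x_2 + x_2*x_3 + x_1 + x_3, LT = x_1**2.

S(f_1,f_2): lcm = x_1**2*x_3. S = x_1*x_2*x_3 + x_2*x_3**2 + x_1**2 + x_1*x_2 + x_1*x_3 + x_3**2 + x_1.
  leading term x_1*x_2*x_3: subtract (x_2)·f_1 from x_1*x_2*x_3 + x_2*x_3**2 + x_1**2 + x_1*x_2 + x_1*x_3 + x_3**2 + x_1 → x_2*x_3**2 + x_1**2 + x_2**2 + x_1*x_3 + x_3**2 + x_1 + x_2
  leading term x_2*x_3**2: no divisor's leading term divides it; move x_2*x_3**2 to the remainder.
  leading term x_1**2: subtract (1)·f_2 from x_1**2 + x_2**2 + x_1*x_3 + x_3**2 + x_1 + x_2 → x_1*x_2 + x_2**2 + x_1*x_3 + x_2*x_3 + x_3**2 + x_2 + x_3
  leading term x_1*x_2: no divisor's leading term divides it; move x_1*x_2 to the remainder.
  leading term x_2**2: no divisor's leading term divides it; move x_2**2 to the remainder.
  leading term x_1*x_3: subtract (1)·f_1 from x_1*x_3 + x_2*x_3 + x_3**2 + x_2 + x_3 → x_2*x_3 + x_3**2 + x_1 + x_3 + 1
  leading term x_2*x_3: no divisor's leading term divides it; move x_2*x_3 to the remainder.
  leading term x_3**2: no divisor's leading term divides it; move x_3**2 to the remainder.
  leading term x_1: no divisor's leading term divides it; move x_1 to the remainder.
  leading term x_3: no divisor's leading term divides it; move x_3 to the remainder.
  leading term 1: no divisor's leading term divides it; move 1 to the remainder.
  remainder x_2*x_3**2 + x_1*x_2 + x_2**2 + x_2*x_3 + x_3**2 + x_1 + x_3 + 1 ≠ 0; add g_3 = x_2*x_3**2 + x_1*x_2 + x_2**2 + x_2*x_3 + x_3**2 + x_1 + x_3 + 1 to the basis.

The other S-polynomials (S(f_1,g_3), S(f_2,g_3)) all reduce to 0 modulo the current basis, so we have a Gröbner basis.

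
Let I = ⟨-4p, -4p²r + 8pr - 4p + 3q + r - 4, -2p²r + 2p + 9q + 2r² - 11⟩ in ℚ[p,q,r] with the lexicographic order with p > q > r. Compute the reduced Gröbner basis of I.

This is the nonlinear analogue of row-reducing a linear system.

f_1 = -4p, LT = p.
f_2 = -4p²r + 8pr - 4p + 3q + r - 4, LT = p²r.
f_3 = -2p²r + 2p + 9q + 2r² - 11, LT = p²r.

S(f_1,f_2): lcm = p²r. S = 2pr - p + ¾q + ¼r - 1.
  reduce S modulo (f_1, f_2, f_3):
  remainder ¾q + ¼r - 1 ≠ 0; add g_4 = ¾q + ¼r - 1 to the basis.

S(f_1,f_3): lcm = p²r. S = p + 9/2q + r² - 11/2.
  reduce S modulo (f_1, f_2, f_3, g_4):
  remainder r² - 3/2r + ½ ≠ 0; add g_5 = r² - 3/2r + ½ to the basis.

The other S-polynomials (S(f_2,f_3), S(f_1,g_4), S(f_2,g_4), S(f_3,g_4), S(f_1,g_5), S(f_2,g_5), S(f_3,g_5), S(g_4,g_5)) all reduce to 0 modulo the current basis, so we have a Gröbner basis.
Inter-reduce: drop elements whose leading term is divisible by another's, tail-reduce, and make monic.

G = {p, q + ⅓r - 4/3, r² - 3/2r + ½}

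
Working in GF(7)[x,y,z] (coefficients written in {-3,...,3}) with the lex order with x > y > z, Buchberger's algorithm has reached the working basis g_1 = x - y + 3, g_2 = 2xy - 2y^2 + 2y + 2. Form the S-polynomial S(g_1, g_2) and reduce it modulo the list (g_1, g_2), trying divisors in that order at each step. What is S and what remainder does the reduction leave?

lcm(LM(g_1), LM(g_2)) = xy.
S = (lcm/LT(g_1))·g_1 − (lcm/LT(g_2))·g_2 = 2y - 1.
Reduce S modulo (g_1, g_2) in that order:
  leading term y: no divisor's leading term divides it; move 2y to the remainder.
  leading term 1: no divisor's leading term divides it; move -1 to the remainder.
The remainder 2y - 1 is nonzero, so it would be added as the next basis element.

S(g_1, g_2) = 2y - 1; remainder on division = 2y - 1.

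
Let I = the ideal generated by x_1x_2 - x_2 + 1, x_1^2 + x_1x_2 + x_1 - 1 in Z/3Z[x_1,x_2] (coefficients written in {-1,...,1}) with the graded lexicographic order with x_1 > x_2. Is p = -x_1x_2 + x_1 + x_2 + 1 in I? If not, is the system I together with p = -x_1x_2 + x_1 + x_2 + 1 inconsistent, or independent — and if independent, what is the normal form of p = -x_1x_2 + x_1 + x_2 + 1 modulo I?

First compute the reduced Gröbner basis of I by Buchberger's algorithm.
f_1 = x_1x_2 - x_2 + 1, LT = x_1x_2.
f_2 = x_1^2 + x_1x_2 + x_1 - 1, LT = x_1^2.

S(f_1,f_2): lcm = x_1^2x_2. S = -x_1x_2^2 + x_1x_2 + x_1 + x_2.
  leading term x_1x_2^2: subtract (-x_2)·f_1 from -x_1x_2^2 + x_1x_2 + x_1 + x_2 → x_1x_2 - x_2^2 + x_1 - x_2
  leading term x_1x_2: subtract (1)·f_1 from x_1x_2 - x_2^2 + x_1 - x_2 → -x_2^2 + x_1 - 1
  leading term x_2^2: no divisor's leading term divides it; move -x_2^2 to the remainder.
  leading term x_1: no divisor's leading term divides it; move x_1 to the remainder.
  leading term 1: no divisor's leading term divides it; move -1 to the remainder.
  remainder -x_2^2 + x_1 - 1 ≠ 0; add h_3 = -x_2^2 + x_1 - 1 to the basis.

S(f_1,h_3): lcm = x_1x_2^2. S = x_1^2 - x_2^2 - x_1 + x_2.
  leading term x_1^2: subtract (1)·f_2 from x_1^2 - x_2^2 - x_1 + x_2 → -x_1x_2 - x_2^2 + x_1 + x_2 + 1
  leading term x_1x_2: subtract (-1)·f_1 from -x_1x_2 - x_2^2 + x_1 + x_2 + 1 → -x_2^2 + x_1 - 1
  leading term x_2^2: subtract (1)·h_3 from -x_2^2 + x_1 - 1 → 0
  remainder 0.

S(f_2,h_3): leading monomials are coprime, so the S-polynomial reduces to 0 (Buchberger's first criterion).
Every S-polynomial of the final basis reduces to 0, so we have a Gröbner basis.
Inter-reduce: drop elements whose leading term is divisible by another's, tail-reduce, and make monic.
Reduced Gröbner basis: {x_1^2 + x_1 + x_2 + 1, x_1x_2 - x_2 + 1, x_2^2 - x_1 + 1}.
Label its elements g_1 = x_1^2 + x_1 + x_2 + 1, g_2 = x_1x_2 - x_2 + 1, g_3 = x_2^2 - x_1 + 1.

Reduce p = -x_1x_2 + x_1 + x_2 + 1 modulo G:
  leading term x_1x_2: subtract (-1)·g_2 from -x_1x_2 + x_1 + x_2 + 1 → x_1 - 1
  leading term x_1: no divisor's leading term divides it; move x_1 to the remainder.
  leading term 1: no divisor's leading term divides it; move -1 to the remainder.
  normal form = x_1 - 1.
The normal form is nonzero, so p ∉ I. Since p minus its normal form lies in I, I + (p) = I + (r) where r = x_1 - 1; decide whether this ideal is the whole ring.
Run Buchberger on G together with r (pairs among the g_i already reduce to 0 since G is a Gröbner basis):
g_1 = x_1^2 + x_1 + x_2 + 1, LT = x_1^2.
g_2 = x_1x_2 - x_2 + 1, LT = x_1x_2.
g_3 = x_2^2 - x_1 + 1, LT = x_2^2.
r = x_1 - 1, LT = x_1.

S(g_1,g_2): lcm = x_1^2x_2. S = -x_1x_2 + x_2^2 - x_1 + x_2.
  leading term x_1x_2: subtract (-1)·g_2 from -x_1x_2 + x_2^2 - x_1 + x_2 → x_2^2 - x_1 + 1
  leading term x_2^2: subtract (1)·g_3 from x_2^2 - x_1 + 1 → 0
  remainder 0.

S(g_1,g_3): leading monomials are coprime, so the S-polynomial reduces to 0 (Buchberger's first criterion).
S(g_1,r): lcm = x_1^2. S = -x_1 + x_2 + 1.
  leading term x_1: subtract (-1)·r from -x_1 + x_2 + 1 → x_2
  leading term x_2: no divisor's leading term divides it; move x_2 to the remainder.
  remainder x_2 ≠ 0; add m_5 = x_2 to the basis.

S(g_2,g_3): lcm = x_1x_2^2. S = x_1^2 - x_2^2 - x_1 + x_2.
  leading term x_1^2: subtract (1)·g_1 from x_1^2 - x_2^2 - x_1 + x_2 → -x_2^2 + x_1 - 1
  leading term x_2^2: subtract (-1)·g_3 from -x_2^2 + x_1 - 1 → 0
  remainder 0.

S(g_2,r): lcm = x_1x_2. S = 1.
  leading term 1: no divisor's leading term divides it; move 1 to the remainder.
  remainder 1 ≠ 0; add m_6 = 1 to the basis.

S(g_3,r): leading monomials are coprime, so the S-polynomial reduces to 0 (Buchberger's first criterion).
S(g_1,m_5): leading monomials are coprime, so the S-polynomial reduces to 0 (Buchberger's first criterion).
S(g_2,m_5): lcm = x_1x_2. S = -x_2 + 1.
  leading term x_2: subtract (-1)·m_5 from -x_2 + 1 → 1
  leading term 1: subtract (1)·m_6 from 1 → 0
  remainder 0.

S(g_3,m_5): lcm = x_2^2. S = -x_1 + 1.
  leading term x_1: subtract (-1)·r from -x_1 + 1 → 0
  remainder 0.

S(r,m_5): leading monomials are coprime, so the S-polynomial reduces to 0 (Buchberger's first criterion).
S(g_1,m_6): leading monomials are coprime, so the S-polynomial reduces to 0 (Buchberger's first criterion).
S(g_2,m_6): leading monomials are coprime, so the S-polynomial reduces to 0 (Buchberger's first criterion).
S(g_3,m_6): leading monomials are coprime, so the S-polynomial reduces to 0 (Buchberger's first criterion).
S(r,m_6): leading monomials are coprime, so the S-polynomial reduces to 0 (Buchberger's first criterion).
S(m_5,m_6): leading monomials are coprime, so the S-polynomial reduces to 0 (Buchberger's first criterion).
Every S-polynomial of the final basis reduces to 0, so we have a Gröbner basis.
Inter-reduce: drop elements whose leading term is divisible by another's, tail-reduce, and make monic.
Reduced Gröbner basis: {1}.
The reduced Gröbner basis of I + (p) is {1}: the ideal is the whole ring, so the enlarged system has no common solution — adjoining p is inconsistent.

Adjoining -x_1x_2 + x_1 + x_2 + 1 makes the ideal the whole ring: the system is inconsistent.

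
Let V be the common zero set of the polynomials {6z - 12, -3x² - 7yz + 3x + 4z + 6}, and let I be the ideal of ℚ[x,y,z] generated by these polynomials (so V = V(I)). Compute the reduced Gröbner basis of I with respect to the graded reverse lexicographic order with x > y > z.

G = {x² - x + 14/3y - 14/3, z - 2}

f_1 = 6z - 12, LT = z.
f_2 = -3x² - 7yz + 3x + 4z + 6, LT = x².

The S-polynomials (S(f_1,f_2)) all reduce to 0 modulo the current basis, so we have a Gröbner basis.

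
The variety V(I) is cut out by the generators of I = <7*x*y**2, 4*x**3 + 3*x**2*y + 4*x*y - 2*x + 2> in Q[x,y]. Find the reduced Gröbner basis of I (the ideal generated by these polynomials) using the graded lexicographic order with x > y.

G = {x**3 + 3/4*x**2*y + x*y - 1/2*x + 1/2, y**2}

f_1 = 7*x*y**2, LT = x*y**2.
f_2 = 4*x**3 + 3*x**2*y + 4*x*y - 2*x + 2, LT = x**3.

S(f_1,f_2): lcm = x**3*y**2. S = -3/4*x**2*y**3 - x*y**3 + 1/2*x*y**2 - 1/2*y**2.
  leading term x**2*y**3: subtract (-3/28*x*y)·f_1 from -3/4*x**2*y**3 - x*y**3 + 1/2*x*y**2 - 1/2*y**2 → -x*y**3 + 1/2*x*y**2 - 1/2*y**2
  leading term x*y**3: subtract (-1/7*y)·f_1 from -x*y**3 + 1/2*x*y**2 - 1/2*y**2 → 1/2*x*y**2 - 1/2*y**2
  leading term x*y**2: subtract (1/14)·f_1 from 1/2*x*y**2 - 1/2*y**2 → -1/2*y**2
  leading term y**2: no divisor's leading term divides it; move -1/2*y**2 to the remainder.
  remainder -1/2*y**2 ≠ 0; add g_3 = -1/2*y**2 to the basis.

The other S-polynomials (S(f_1,g_3), S(f_2,g_3)) all reduce to 0 modulo the current basis, so we have a Gröbner basis.
Inter-reduce: drop elements whose leading term is divisible by another's, tail-reduce, and make monic.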